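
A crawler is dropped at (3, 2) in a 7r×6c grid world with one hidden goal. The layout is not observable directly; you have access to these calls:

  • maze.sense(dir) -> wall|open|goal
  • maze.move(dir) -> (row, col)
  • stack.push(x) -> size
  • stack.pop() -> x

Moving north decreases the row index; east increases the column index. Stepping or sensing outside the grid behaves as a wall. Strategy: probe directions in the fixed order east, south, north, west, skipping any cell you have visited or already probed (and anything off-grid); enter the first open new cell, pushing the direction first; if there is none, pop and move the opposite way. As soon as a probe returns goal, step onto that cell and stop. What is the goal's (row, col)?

> sense dir→east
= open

> push x→east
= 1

> move dir→east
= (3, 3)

> sense dir→east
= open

> push x→east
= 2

> move dir→east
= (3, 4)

> sense dir→east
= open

> push x→east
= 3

> move dir→east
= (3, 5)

> sense dir→south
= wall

> sense dir→north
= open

> push x→north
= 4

> move dir→north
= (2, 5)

> sense dir→north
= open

> push x→north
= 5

> move dir→north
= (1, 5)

> sense dir→north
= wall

> sense dir→west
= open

> push x→west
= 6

> move dir→west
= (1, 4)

> sense dir→south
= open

> push x→south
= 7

> move dir→south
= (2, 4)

> sense dir→west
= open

> push x→west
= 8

> move dir→west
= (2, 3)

> sense dir→north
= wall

> sense dir→west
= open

> push x→west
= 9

> move dir→west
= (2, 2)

> sense dir→north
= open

> push x→north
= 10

> move dir→north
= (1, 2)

> sense dir→north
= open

> push x→north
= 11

> move dir→north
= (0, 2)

> sense dir→east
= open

> push x→east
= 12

> move dir→east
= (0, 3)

> sense dir→east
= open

> push x→east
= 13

> move dir→east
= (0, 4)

> pop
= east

> move dir→west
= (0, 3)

> pop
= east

> move dir→west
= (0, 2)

> sense dir→west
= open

> push x→west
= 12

> move dir→west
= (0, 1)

> sense dir→south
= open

> push x→south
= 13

> move dir→south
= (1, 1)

> sense dir→south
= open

> push x→south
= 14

> move dir→south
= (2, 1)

> sense dir→south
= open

> push x→south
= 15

> move dir→south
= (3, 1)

> sense dir→south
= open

> push x→south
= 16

> move dir→south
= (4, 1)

> sense dir→east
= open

> push x→east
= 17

> move dir→east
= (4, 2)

> sense dir→east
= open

> push x→east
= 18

> move dir→east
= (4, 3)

> sense dir→east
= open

> push x→east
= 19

> move dir→east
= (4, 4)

> sense dir→south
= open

> push x→south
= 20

> move dir→south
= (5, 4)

> sense dir→east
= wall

> sense dir→south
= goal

> move dir→south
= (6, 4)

Answer: (6, 4)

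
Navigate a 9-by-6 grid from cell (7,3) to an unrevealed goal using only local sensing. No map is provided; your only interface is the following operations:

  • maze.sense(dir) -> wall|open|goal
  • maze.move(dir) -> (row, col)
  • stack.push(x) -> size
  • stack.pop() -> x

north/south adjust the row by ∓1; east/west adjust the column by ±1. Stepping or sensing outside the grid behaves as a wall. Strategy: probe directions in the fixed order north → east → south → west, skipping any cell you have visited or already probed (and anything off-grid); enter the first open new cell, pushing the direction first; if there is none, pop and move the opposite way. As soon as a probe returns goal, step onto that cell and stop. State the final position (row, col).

# 1. maze.sense(dir: north) => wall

# 2. maze.sense(dir: east) => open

# 3. stack.push(x: east) => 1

# 4. maze.move(dir: east) => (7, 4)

# 5. maze.sense(dir: north) => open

# 6. stack.push(x: north) => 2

# 7. maze.move(dir: north) => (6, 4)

# 8. maze.sense(dir: north) => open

# 9. stack.push(x: north) => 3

# 10. maze.move(dir: north) => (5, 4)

# 11. maze.sense(dir: north) => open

# 12. stack.push(x: north) => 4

# 13. maze.move(dir: north) => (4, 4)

# 14. maze.sense(dir: north) => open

# 15. stack.push(x: north) => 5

# 16. maze.move(dir: north) => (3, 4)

# 17. maze.sense(dir: north) => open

# 18. stack.push(x: north) => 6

# 19. maze.move(dir: north) => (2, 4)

# 20. maze.sense(dir: north) => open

# 21. stack.push(x: north) => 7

# 22. maze.move(dir: north) => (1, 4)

# 23. maze.sense(dir: north) => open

# 24. stack.push(x: north) => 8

# 25. maze.move(dir: north) => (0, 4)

# 26. maze.sense(dir: east) => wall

# 27. maze.sense(dir: west) => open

# 28. stack.push(x: west) => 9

# 29. maze.move(dir: west) => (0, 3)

# 30. maze.sense(dir: south) => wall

# 31. maze.sense(dir: west) => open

# 32. stack.push(x: west) => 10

# 33. maze.move(dir: west) => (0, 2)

# 34. maze.sense(dir: south) => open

# 35. stack.push(x: south) => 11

# 36. maze.move(dir: south) => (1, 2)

# 37. maze.sense(dir: south) => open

# 38. stack.push(x: south) => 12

# 39. maze.move(dir: south) => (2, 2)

# 40. maze.sense(dir: east) => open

# 41. stack.push(x: east) => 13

# 42. maze.move(dir: east) => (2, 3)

# 43. maze.sense(dir: south) => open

# 44. stack.push(x: south) => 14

# 45. maze.move(dir: south) => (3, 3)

# 46. maze.sense(dir: south) => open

# 47. stack.push(x: south) => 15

# 48. maze.move(dir: south) => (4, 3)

# 49. maze.sense(dir: south) => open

# 50. stack.push(x: south) => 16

# 51. maze.move(dir: south) => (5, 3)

# 52. maze.sense(dir: west) => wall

# 53. stack.pop() => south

# 54. maze.move(dir: north) => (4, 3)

# 55. maze.sense(dir: west) => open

# 56. stack.push(x: west) => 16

# 57. maze.move(dir: west) => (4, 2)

# 58. maze.sense(dir: north) => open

# 59. stack.push(x: north) => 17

# 60. maze.move(dir: north) => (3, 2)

# 61. maze.sense(dir: west) => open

# 62. stack.push(x: west) => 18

# 63. maze.move(dir: west) => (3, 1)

# 64. maze.sense(dir: north) => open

# 65. stack.push(x: north) => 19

# 66. maze.move(dir: north) => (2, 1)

# 67. maze.sense(dir: north) => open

# 68. stack.push(x: north) => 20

# 69. maze.move(dir: north) => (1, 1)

# 70. maze.sense(dir: north) => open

# 71. stack.push(x: north) => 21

# 72. maze.move(dir: north) => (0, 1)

# 73. maze.sense(dir: west) => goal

# 74. maze.move(dir: west) => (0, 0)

Answer: (0, 0)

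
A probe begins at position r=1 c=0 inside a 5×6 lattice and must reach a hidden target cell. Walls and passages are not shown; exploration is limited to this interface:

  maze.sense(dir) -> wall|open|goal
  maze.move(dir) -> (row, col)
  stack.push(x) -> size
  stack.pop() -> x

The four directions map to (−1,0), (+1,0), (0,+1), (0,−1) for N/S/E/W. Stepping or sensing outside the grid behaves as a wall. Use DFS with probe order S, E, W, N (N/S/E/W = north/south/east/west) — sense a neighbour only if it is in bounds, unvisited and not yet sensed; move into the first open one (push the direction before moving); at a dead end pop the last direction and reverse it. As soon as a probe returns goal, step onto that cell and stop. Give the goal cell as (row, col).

> sense dir: south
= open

> push x: south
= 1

> move dir: south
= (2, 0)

> sense dir: south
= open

> push x: south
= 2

> move dir: south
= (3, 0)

> sense dir: south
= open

> push x: south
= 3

> move dir: south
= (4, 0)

> sense dir: east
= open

> push x: east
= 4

> move dir: east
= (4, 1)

> sense dir: east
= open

> push x: east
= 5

> move dir: east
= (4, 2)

> sense dir: east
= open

> push x: east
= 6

> move dir: east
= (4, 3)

> sense dir: east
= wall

> sense dir: north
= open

> push x: north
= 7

> move dir: north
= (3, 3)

> sense dir: east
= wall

> sense dir: west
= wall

> sense dir: north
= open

> push x: north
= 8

> move dir: north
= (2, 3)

> sense dir: east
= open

> push x: east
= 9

> move dir: east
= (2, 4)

> sense dir: east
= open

> push x: east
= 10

> move dir: east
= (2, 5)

> sense dir: south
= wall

> sense dir: north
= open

> push x: north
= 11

> move dir: north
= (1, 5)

> sense dir: west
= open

> push x: west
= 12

> move dir: west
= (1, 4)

> sense dir: west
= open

> push x: west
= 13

> move dir: west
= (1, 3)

> sense dir: west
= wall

> sense dir: north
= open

> push x: north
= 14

> move dir: north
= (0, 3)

> sense dir: east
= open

> push x: east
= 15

> move dir: east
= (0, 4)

> sense dir: east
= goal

> move dir: east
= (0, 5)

Answer: (0, 5)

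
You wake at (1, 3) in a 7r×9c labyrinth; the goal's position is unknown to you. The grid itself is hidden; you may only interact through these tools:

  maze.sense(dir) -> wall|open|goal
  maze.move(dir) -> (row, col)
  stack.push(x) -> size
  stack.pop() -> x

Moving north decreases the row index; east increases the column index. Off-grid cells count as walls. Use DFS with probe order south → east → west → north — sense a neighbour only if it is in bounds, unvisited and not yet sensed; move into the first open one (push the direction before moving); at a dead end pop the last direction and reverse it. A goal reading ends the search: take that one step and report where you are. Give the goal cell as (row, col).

Action: maze.sense[dir→south]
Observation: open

Action: stack.push[x→south]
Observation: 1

Action: maze.move[dir→south]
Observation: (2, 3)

Action: maze.sense[dir→south]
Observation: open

Action: stack.push[x→south]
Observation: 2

Action: maze.move[dir→south]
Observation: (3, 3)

Action: maze.sense[dir→south]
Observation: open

Action: stack.push[x→south]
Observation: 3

Action: maze.move[dir→south]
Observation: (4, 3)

Action: maze.sense[dir→south]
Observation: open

Action: stack.push[x→south]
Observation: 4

Action: maze.move[dir→south]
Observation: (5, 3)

Action: maze.sense[dir→south]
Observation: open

Action: stack.push[x→south]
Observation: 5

Action: maze.move[dir→south]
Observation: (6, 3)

Action: maze.sense[dir→east]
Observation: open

Action: stack.push[x→east]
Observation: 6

Action: maze.move[dir→east]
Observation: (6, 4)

Action: maze.sense[dir→east]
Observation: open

Action: stack.push[x→east]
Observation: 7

Action: maze.move[dir→east]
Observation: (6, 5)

Action: maze.sense[dir→east]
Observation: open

Action: stack.push[x→east]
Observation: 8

Action: maze.move[dir→east]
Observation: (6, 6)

Action: maze.sense[dir→east]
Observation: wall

Action: maze.sense[dir→north]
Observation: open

Action: stack.push[x→north]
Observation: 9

Action: maze.move[dir→north]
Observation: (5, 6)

Action: maze.sense[dir→east]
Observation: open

Action: stack.push[x→east]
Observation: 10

Action: maze.move[dir→east]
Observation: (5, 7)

Action: maze.sense[dir→east]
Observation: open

Action: stack.push[x→east]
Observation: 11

Action: maze.move[dir→east]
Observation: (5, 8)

Action: maze.sense[dir→south]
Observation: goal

Action: maze.move[dir→south]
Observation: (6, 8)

Answer: (6, 8)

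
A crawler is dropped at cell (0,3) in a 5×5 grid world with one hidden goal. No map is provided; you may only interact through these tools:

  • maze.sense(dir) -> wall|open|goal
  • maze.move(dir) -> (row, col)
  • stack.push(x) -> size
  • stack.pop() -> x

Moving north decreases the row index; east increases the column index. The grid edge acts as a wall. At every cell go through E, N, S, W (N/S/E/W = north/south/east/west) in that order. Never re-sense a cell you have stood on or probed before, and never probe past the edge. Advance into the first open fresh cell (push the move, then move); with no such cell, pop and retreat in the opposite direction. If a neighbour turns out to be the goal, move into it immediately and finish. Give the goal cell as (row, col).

$ maze.sense dir→east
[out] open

$ stack.push x→east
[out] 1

$ maze.move dir→east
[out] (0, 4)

$ maze.sense dir→south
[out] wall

$ stack.pop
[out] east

$ maze.move dir→west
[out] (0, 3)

$ maze.sense dir→south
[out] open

$ stack.push x→south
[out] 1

$ maze.move dir→south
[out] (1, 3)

$ maze.sense dir→south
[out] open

$ stack.push x→south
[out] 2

$ maze.move dir→south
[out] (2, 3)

$ maze.sense dir→east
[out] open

$ stack.push x→east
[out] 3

$ maze.move dir→east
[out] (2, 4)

$ maze.sense dir→south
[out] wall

$ stack.pop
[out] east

$ maze.move dir→west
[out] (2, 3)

$ maze.sense dir→south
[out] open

$ stack.push x→south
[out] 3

$ maze.move dir→south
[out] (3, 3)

$ maze.sense dir→south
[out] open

$ stack.push x→south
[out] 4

$ maze.move dir→south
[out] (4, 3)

$ maze.sense dir→east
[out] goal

$ maze.move dir→east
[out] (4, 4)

Answer: (4, 4)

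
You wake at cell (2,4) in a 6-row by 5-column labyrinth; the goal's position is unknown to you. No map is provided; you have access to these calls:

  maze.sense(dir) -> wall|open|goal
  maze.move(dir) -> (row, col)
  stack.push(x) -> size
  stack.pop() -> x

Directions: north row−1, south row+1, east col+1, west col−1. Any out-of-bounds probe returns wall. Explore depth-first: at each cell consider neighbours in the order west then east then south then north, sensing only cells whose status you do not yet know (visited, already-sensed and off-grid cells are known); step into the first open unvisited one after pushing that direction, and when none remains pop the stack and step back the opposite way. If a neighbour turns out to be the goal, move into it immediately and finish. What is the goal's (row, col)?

Action: maze.sense[dir→west]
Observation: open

Action: stack.push[x→west]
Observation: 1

Action: maze.move[dir→west]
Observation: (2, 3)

Action: maze.sense[dir→west]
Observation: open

Action: stack.push[x→west]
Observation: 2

Action: maze.move[dir→west]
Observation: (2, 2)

Action: maze.sense[dir→west]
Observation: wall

Action: maze.sense[dir→south]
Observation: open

Action: stack.push[x→south]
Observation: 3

Action: maze.move[dir→south]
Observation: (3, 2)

Action: maze.sense[dir→west]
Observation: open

Action: stack.push[x→west]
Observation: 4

Action: maze.move[dir→west]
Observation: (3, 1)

Action: maze.sense[dir→west]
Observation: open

Action: stack.push[x→west]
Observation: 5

Action: maze.move[dir→west]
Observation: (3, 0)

Action: maze.sense[dir→south]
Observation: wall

Action: maze.sense[dir→north]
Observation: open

Action: stack.push[x→north]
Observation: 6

Action: maze.move[dir→north]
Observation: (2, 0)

Action: maze.sense[dir→north]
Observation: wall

Action: stack.pop[]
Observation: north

Action: maze.move[dir→south]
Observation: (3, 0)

Action: stack.pop[]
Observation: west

Action: maze.move[dir→east]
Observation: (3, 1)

Action: maze.sense[dir→south]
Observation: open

Action: stack.push[x→south]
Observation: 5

Action: maze.move[dir→south]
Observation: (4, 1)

Action: maze.sense[dir→east]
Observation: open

Action: stack.push[x→east]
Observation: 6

Action: maze.move[dir→east]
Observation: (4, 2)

Action: maze.sense[dir→east]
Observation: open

Action: stack.push[x→east]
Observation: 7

Action: maze.move[dir→east]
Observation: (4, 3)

Action: maze.sense[dir→east]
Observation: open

Action: stack.push[x→east]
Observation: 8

Action: maze.move[dir→east]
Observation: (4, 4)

Action: maze.sense[dir→south]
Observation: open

Action: stack.push[x→south]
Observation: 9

Action: maze.move[dir→south]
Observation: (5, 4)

Action: maze.sense[dir→west]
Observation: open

Action: stack.push[x→west]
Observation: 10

Action: maze.move[dir→west]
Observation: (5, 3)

Action: maze.sense[dir→west]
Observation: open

Action: stack.push[x→west]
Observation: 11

Action: maze.move[dir→west]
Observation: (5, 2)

Action: maze.sense[dir→west]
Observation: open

Action: stack.push[x→west]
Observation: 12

Action: maze.move[dir→west]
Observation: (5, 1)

Action: maze.sense[dir→west]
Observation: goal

Action: maze.move[dir→west]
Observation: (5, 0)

Answer: (5, 0)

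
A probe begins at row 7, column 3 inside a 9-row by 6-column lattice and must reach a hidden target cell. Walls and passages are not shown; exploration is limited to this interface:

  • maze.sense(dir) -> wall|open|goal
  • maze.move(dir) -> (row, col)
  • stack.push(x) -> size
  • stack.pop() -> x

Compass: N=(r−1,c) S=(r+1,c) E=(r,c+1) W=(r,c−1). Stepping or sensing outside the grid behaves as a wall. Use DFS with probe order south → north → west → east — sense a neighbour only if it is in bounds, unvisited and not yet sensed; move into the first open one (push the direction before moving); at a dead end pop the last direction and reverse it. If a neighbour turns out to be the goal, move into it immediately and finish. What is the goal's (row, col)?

# 1. maze.sense(dir=south) : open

# 2. stack.push(x=south) : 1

# 3. maze.move(dir=south) : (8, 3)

# 4. maze.sense(dir=west) : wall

# 5. maze.sense(dir=east) : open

# 6. stack.push(x=east) : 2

# 7. maze.move(dir=east) : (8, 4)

# 8. maze.sense(dir=north) : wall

# 9. maze.sense(dir=east) : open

# 10. stack.push(x=east) : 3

# 11. maze.move(dir=east) : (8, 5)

# 12. maze.sense(dir=north) : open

# 13. stack.push(x=north) : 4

# 14. maze.move(dir=north) : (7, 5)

# 15. maze.sense(dir=north) : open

# 16. stack.push(x=north) : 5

# 17. maze.move(dir=north) : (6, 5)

# 18. maze.sense(dir=north) : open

# 19. stack.push(x=north) : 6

# 20. maze.move(dir=north) : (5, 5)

# 21. maze.sense(dir=north) : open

# 22. stack.push(x=north) : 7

# 23. maze.move(dir=north) : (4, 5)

# 24. maze.sense(dir=north) : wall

# 25. maze.sense(dir=west) : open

# 26. stack.push(x=west) : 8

# 27. maze.move(dir=west) : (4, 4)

# 28. maze.sense(dir=south) : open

# 29. stack.push(x=south) : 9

# 30. maze.move(dir=south) : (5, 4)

# 31. maze.sense(dir=south) : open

# 32. stack.push(x=south) : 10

# 33. maze.move(dir=south) : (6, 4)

# 34. maze.sense(dir=west) : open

# 35. stack.push(x=west) : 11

# 36. maze.move(dir=west) : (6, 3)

# 37. maze.sense(dir=north) : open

# 38. stack.push(x=north) : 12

# 39. maze.move(dir=north) : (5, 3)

# 40. maze.sense(dir=north) : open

# 41. stack.push(x=north) : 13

# 42. maze.move(dir=north) : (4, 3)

# 43. maze.sense(dir=north) : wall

# 44. maze.sense(dir=west) : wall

# 45. stack.pop() : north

# 46. maze.move(dir=south) : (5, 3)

# 47. maze.sense(dir=west) : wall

# 48. stack.pop() : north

# 49. maze.move(dir=south) : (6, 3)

# 50. maze.sense(dir=west) : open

# 51. stack.push(x=west) : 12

# 52. maze.move(dir=west) : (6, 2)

# 53. maze.sense(dir=south) : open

# 54. stack.push(x=south) : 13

# 55. maze.move(dir=south) : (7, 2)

# 56. maze.sense(dir=west) : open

# 57. stack.push(x=west) : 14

# 58. maze.move(dir=west) : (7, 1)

# 59. maze.sense(dir=south) : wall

# 60. maze.sense(dir=north) : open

# 61. stack.push(x=north) : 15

# 62. maze.move(dir=north) : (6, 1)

# 63. maze.sense(dir=north) : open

# 64. stack.push(x=north) : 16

# 65. maze.move(dir=north) : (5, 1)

# 66. maze.sense(dir=north) : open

# 67. stack.push(x=north) : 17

# 68. maze.move(dir=north) : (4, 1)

# 69. maze.sense(dir=north) : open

# 70. stack.push(x=north) : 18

# 71. maze.move(dir=north) : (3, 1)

# 72. maze.sense(dir=north) : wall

# 73. maze.sense(dir=west) : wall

# 74. maze.sense(dir=east) : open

# 75. stack.push(x=east) : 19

# 76. maze.move(dir=east) : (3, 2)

# 77. maze.sense(dir=north) : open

# 78. stack.push(x=north) : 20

# 79. maze.move(dir=north) : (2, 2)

# 80. maze.sense(dir=north) : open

# 81. stack.push(x=north) : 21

# 82. maze.move(dir=north) : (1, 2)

# 83. maze.sense(dir=north) : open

# 84. stack.push(x=north) : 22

# 85. maze.move(dir=north) : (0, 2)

# 86. maze.sense(dir=west) : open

# 87. stack.push(x=west) : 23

# 88. maze.move(dir=west) : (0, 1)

# 89. maze.sense(dir=south) : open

# 90. stack.push(x=south) : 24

# 91. maze.move(dir=south) : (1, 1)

# 92. maze.sense(dir=west) : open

# 93. stack.push(x=west) : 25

# 94. maze.move(dir=west) : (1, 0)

# 95. maze.sense(dir=south) : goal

# 96. maze.move(dir=south) : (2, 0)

Answer: (2, 0)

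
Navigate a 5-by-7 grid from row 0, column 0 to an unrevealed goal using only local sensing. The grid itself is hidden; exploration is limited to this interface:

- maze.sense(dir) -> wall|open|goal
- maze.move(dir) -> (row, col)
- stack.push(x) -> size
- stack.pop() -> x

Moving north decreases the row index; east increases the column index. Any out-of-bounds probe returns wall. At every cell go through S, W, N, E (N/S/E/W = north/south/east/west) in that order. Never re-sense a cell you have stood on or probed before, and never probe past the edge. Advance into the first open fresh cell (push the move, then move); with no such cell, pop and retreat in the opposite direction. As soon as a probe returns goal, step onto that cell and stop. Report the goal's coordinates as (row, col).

I use sense with dir: south, which returns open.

Then push with x: south, which returns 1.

I use move with dir: south, which returns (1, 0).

I use sense with dir: south, : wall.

Invoking sense with dir: east, : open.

Invoking push with x: east, which returns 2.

I try move with dir: east, and see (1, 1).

Then sense with dir: south, and get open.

Invoking push with x: south, yielding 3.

Next I call move with dir: south, and get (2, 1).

I call sense with dir: south, and observe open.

I run push with x: south, and see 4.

I use move with dir: south, and see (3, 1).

Invoking sense with dir: south, yielding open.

I invoke push with x: south, yielding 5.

I call move with dir: south, — result: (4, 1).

Next I call sense with dir: west, giving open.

Now I run push with x: west, and see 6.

Invoking move with dir: west, and see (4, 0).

Invoking sense with dir: north, giving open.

I run push with x: north, and see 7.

Next I call move with dir: north, which returns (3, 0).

Next I call pop, — result: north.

Calling move with dir: south, giving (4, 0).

I run pop(), and observe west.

Then move with dir: east, — result: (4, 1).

I use sense with dir: east, and observe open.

I use push with x: east, : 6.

Next I call move with dir: east, which returns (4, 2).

I try sense with dir: north, and get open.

Calling push with x: north, yielding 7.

I invoke move with dir: north, yielding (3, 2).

I run sense with dir: north, — result: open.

I call push with x: north, : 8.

Next I call move with dir: north, — result: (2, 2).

I call sense with dir: north, giving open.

Now I run push with x: north, : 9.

I try move with dir: north, — result: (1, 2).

Calling sense with dir: north, : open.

I use push with x: north, — result: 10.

Next I call move with dir: north, yielding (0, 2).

Calling sense with dir: west, and see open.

I try push with x: west, — result: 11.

Invoking move with dir: west, which returns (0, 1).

I invoke pop(), and get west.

Calling move with dir: east, giving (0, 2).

Using sense with dir: east, and see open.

Now I run push with x: east, : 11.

I call move with dir: east, and get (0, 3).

Using sense with dir: south, and observe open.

I call push with x: south, which returns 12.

I call move with dir: south, and get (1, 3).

Invoking sense with dir: south, : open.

Now I run push with x: south, and see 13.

Now I run move with dir: south, : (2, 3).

Calling sense with dir: south, : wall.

Invoking sense with dir: east, yielding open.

I try push with x: east, and see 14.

I call move with dir: east, giving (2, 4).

I call sense with dir: south, and see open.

Invoking push with x: south, → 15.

Calling move with dir: south, which returns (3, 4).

Now I run sense with dir: south, : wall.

I run sense with dir: east, giving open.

Invoking push with x: east, and see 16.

I try move with dir: east, and get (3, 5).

Next I call sense with dir: south, giving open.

Calling push with x: south, giving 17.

Using move with dir: south, which returns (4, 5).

I run sense with dir: east, which returns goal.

I run move with dir: east, giving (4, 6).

Answer: (4, 6)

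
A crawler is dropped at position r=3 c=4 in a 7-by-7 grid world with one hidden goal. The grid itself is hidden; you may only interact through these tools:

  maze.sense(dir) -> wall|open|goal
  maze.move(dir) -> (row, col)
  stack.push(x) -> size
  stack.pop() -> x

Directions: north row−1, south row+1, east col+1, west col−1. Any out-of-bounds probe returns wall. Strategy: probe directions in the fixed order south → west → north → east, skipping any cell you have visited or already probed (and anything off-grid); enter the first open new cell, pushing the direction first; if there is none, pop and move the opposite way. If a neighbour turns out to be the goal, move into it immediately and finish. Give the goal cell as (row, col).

Calling maze.sense(dir='south'), — result: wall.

I run maze.sense(dir='west'), and get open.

Next I call stack.push(x='west'), which returns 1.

Now I run maze.move(dir='west'), yielding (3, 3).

I try maze.sense(dir='south'), which returns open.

I run stack.push(x='south'), and observe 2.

I invoke maze.move(dir='south'), which returns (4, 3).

Next I call maze.sense(dir='south'), and see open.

Calling stack.push(x='south'), yielding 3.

Now I run maze.move(dir='south'), : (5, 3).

I run maze.sense(dir='south'), : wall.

Now I run maze.sense(dir='west'), which returns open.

I call stack.push(x='west'), : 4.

Now I run maze.move(dir='west'), — result: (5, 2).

Calling maze.sense(dir='south'), which returns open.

I use stack.push(x='south'), which returns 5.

Next I call maze.move(dir='south'), yielding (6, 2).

Invoking maze.sense(dir='west'), which returns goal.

Calling maze.move(dir='west'), and see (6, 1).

Answer: (6, 1)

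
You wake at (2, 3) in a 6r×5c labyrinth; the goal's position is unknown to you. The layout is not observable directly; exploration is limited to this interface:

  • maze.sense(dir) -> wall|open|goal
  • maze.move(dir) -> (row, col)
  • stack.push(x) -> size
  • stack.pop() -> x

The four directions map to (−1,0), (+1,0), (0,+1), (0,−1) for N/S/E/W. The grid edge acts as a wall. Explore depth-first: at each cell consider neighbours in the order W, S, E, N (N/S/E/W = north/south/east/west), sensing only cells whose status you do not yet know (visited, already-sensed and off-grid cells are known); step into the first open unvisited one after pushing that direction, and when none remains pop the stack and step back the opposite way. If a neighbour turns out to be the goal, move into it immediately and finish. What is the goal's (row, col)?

I use maze.sense using dir: west, and see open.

Calling stack.push using x: west, which returns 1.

I invoke maze.move using dir: west, — result: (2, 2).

I try maze.sense using dir: west, which returns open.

I invoke stack.push using x: west, : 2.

Using maze.move using dir: west, and see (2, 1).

Next I call maze.sense using dir: west, → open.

Using stack.push using x: west, which returns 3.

Calling maze.move using dir: west, and observe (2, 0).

Now I run maze.sense using dir: south, : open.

I use stack.push using x: south, and get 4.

I try maze.move using dir: south, → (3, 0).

Now I run maze.sense using dir: south, and get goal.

Now I run maze.move using dir: south, — result: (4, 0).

Answer: (4, 0)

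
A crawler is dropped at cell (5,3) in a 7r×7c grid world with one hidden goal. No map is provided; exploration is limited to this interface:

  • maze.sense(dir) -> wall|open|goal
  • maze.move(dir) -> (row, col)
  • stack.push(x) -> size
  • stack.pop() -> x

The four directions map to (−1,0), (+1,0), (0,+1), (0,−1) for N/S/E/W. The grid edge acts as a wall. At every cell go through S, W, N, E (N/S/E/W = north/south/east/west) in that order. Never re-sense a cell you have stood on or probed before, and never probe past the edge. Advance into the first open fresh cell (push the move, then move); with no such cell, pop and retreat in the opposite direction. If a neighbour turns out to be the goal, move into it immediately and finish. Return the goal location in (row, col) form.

> maze.sense dir=south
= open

> stack.push x=south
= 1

> maze.move dir=south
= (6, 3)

> maze.sense dir=west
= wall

> maze.sense dir=east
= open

> stack.push x=east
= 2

> maze.move dir=east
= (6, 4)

> maze.sense dir=north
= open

> stack.push x=north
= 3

> maze.move dir=north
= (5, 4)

> maze.sense dir=north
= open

> stack.push x=north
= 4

> maze.move dir=north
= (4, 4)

> maze.sense dir=west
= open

> stack.push x=west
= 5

> maze.move dir=west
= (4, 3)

> maze.sense dir=west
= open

> stack.push x=west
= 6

> maze.move dir=west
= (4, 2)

> maze.sense dir=south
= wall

> maze.sense dir=west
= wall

> maze.sense dir=north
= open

> stack.push x=north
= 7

> maze.move dir=north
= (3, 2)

> maze.sense dir=west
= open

> stack.push x=west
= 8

> maze.move dir=west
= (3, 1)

> maze.sense dir=west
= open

> stack.push x=west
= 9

> maze.move dir=west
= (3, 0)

> maze.sense dir=south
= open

> stack.push x=south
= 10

> maze.move dir=south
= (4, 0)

> maze.sense dir=south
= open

> stack.push x=south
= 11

> maze.move dir=south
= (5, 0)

> maze.sense dir=south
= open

> stack.push x=south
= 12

> maze.move dir=south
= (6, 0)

> maze.sense dir=east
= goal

> maze.move dir=east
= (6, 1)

Answer: (6, 1)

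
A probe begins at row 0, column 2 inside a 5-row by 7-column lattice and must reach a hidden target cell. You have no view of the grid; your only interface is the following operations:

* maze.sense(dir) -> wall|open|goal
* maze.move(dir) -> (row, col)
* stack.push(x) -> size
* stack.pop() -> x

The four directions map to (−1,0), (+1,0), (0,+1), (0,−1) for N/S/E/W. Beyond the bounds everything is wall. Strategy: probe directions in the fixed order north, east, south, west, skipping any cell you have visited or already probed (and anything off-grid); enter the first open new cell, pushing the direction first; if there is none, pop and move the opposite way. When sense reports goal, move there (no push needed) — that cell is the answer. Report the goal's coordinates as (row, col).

I try maze.sense(dir=east), → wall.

Invoking maze.sense(dir=south), — result: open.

Then stack.push(x=south), → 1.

I run maze.move(dir=south), — result: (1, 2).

Now I run maze.sense(dir=east), yielding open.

I try stack.push(x=east), → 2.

I invoke maze.move(dir=east), yielding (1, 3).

Using maze.sense(dir=east), and get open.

I call stack.push(x=east), → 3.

I use maze.move(dir=east), yielding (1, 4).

I use maze.sense(dir=north), which returns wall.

I run maze.sense(dir=east), yielding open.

Now I run stack.push(x=east), — result: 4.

I try maze.move(dir=east), yielding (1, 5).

I run maze.sense(dir=north), and get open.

I try stack.push(x=north), : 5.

I call maze.move(dir=north), yielding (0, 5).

Then maze.sense(dir=east), yielding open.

I run stack.push(x=east), giving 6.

Using maze.move(dir=east), yielding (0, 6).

Using maze.sense(dir=south), — result: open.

Next I call stack.push(x=south), and see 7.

I run maze.move(dir=south), — result: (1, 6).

Then maze.sense(dir=south), : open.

I call stack.push(x=south), which returns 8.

I run maze.move(dir=south), giving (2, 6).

I try maze.sense(dir=south), → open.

Then stack.push(x=south), giving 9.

Then maze.move(dir=south), and get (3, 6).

Next I call maze.sense(dir=south), yielding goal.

I try maze.move(dir=south), → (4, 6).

Answer: (4, 6)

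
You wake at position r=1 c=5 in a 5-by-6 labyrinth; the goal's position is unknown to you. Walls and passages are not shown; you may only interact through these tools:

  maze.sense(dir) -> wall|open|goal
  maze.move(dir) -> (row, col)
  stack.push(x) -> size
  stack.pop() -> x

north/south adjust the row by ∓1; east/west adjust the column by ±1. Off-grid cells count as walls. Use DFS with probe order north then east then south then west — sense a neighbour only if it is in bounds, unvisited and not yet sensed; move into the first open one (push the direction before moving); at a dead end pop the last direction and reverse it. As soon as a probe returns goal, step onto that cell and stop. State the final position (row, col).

Action: maze.sense[dir='north']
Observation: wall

Action: maze.sense[dir='south']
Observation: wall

Action: maze.sense[dir='west']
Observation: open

Action: stack.push[x='west']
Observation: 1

Action: maze.move[dir='west']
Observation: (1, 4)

Action: maze.sense[dir='north']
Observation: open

Action: stack.push[x='north']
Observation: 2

Action: maze.move[dir='north']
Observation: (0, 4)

Action: maze.sense[dir='west']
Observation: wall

Action: stack.pop[]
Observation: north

Action: maze.move[dir='south']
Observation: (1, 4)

Action: maze.sense[dir='south']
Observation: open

Action: stack.push[x='south']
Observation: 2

Action: maze.move[dir='south']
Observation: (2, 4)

Action: maze.sense[dir='south']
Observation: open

Action: stack.push[x='south']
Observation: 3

Action: maze.move[dir='south']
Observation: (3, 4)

Action: maze.sense[dir='east']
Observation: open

Action: stack.push[x='east']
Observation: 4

Action: maze.move[dir='east']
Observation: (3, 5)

Action: maze.sense[dir='south']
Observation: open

Action: stack.push[x='south']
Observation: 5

Action: maze.move[dir='south']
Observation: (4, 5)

Action: maze.sense[dir='west']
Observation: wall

Action: stack.pop[]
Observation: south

Action: maze.move[dir='north']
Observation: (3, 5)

Action: stack.pop[]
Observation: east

Action: maze.move[dir='west']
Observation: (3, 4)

Action: maze.sense[dir='west']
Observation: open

Action: stack.push[x='west']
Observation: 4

Action: maze.move[dir='west']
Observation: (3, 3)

Action: maze.sense[dir='north']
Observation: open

Action: stack.push[x='north']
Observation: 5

Action: maze.move[dir='north']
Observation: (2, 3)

Action: maze.sense[dir='north']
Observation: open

Action: stack.push[x='north']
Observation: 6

Action: maze.move[dir='north']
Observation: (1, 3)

Action: maze.sense[dir='west']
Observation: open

Action: stack.push[x='west']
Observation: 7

Action: maze.move[dir='west']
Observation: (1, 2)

Action: maze.sense[dir='north']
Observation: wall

Action: maze.sense[dir='south']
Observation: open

Action: stack.push[x='south']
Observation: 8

Action: maze.move[dir='south']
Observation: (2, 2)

Action: maze.sense[dir='south']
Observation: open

Action: stack.push[x='south']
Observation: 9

Action: maze.move[dir='south']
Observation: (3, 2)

Action: maze.sense[dir='south']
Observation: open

Action: stack.push[x='south']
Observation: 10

Action: maze.move[dir='south']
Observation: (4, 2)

Action: maze.sense[dir='east']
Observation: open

Action: stack.push[x='east']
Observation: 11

Action: maze.move[dir='east']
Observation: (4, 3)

Action: stack.pop[]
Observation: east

Action: maze.move[dir='west']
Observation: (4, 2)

Action: maze.sense[dir='west']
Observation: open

Action: stack.push[x='west']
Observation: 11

Action: maze.move[dir='west']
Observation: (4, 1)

Action: maze.sense[dir='north']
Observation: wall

Action: maze.sense[dir='west']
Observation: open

Action: stack.push[x='west']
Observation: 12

Action: maze.move[dir='west']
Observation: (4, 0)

Action: maze.sense[dir='north']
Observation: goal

Action: maze.move[dir='north']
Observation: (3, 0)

Answer: (3, 0)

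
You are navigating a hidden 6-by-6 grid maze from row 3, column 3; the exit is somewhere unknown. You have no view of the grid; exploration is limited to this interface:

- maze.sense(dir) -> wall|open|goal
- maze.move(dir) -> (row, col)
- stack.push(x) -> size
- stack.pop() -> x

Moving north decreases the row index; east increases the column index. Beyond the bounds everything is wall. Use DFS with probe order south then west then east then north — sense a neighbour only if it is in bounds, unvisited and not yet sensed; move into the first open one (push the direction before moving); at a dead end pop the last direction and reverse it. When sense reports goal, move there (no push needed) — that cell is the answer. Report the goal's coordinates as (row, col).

;; 1. maze.sense(dir: south) => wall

;; 2. maze.sense(dir: west) => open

;; 3. stack.push(x: west) => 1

;; 4. maze.move(dir: west) => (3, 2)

;; 5. maze.sense(dir: south) => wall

;; 6. maze.sense(dir: west) => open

;; 7. stack.push(x: west) => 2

;; 8. maze.move(dir: west) => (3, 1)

;; 9. maze.sense(dir: south) => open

;; 10. stack.push(x: south) => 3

;; 11. maze.move(dir: south) => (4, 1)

;; 12. maze.sense(dir: south) => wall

;; 13. maze.sense(dir: west) => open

;; 14. stack.push(x: west) => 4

;; 15. maze.move(dir: west) => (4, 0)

;; 16. maze.sense(dir: south) => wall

;; 17. maze.sense(dir: north) => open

;; 18. stack.push(x: north) => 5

;; 19. maze.move(dir: north) => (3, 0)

;; 20. maze.sense(dir: north) => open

;; 21. stack.push(x: north) => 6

;; 22. maze.move(dir: north) => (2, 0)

;; 23. maze.sense(dir: east) => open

;; 24. stack.push(x: east) => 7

;; 25. maze.move(dir: east) => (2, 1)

;; 26. maze.sense(dir: east) => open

;; 27. stack.push(x: east) => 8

;; 28. maze.move(dir: east) => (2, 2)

;; 29. maze.sense(dir: east) => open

;; 30. stack.push(x: east) => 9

;; 31. maze.move(dir: east) => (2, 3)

;; 32. maze.sense(dir: east) => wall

;; 33. maze.sense(dir: north) => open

;; 34. stack.push(x: north) => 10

;; 35. maze.move(dir: north) => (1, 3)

;; 36. maze.sense(dir: west) => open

;; 37. stack.push(x: west) => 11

;; 38. maze.move(dir: west) => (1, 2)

;; 39. maze.sense(dir: west) => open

;; 40. stack.push(x: west) => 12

;; 41. maze.move(dir: west) => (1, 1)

;; 42. maze.sense(dir: west) => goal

;; 43. maze.move(dir: west) => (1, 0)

Answer: (1, 0)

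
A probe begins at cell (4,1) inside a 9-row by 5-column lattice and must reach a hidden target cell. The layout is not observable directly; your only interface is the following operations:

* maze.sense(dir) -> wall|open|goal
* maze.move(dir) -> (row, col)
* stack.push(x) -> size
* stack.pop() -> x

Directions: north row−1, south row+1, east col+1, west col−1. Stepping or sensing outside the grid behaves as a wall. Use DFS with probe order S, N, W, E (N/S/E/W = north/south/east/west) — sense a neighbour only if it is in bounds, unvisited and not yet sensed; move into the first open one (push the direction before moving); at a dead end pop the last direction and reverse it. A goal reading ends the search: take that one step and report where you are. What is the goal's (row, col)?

I invoke maze.sense(dir='south'), and see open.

Then stack.push(x='south'), giving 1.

Next I call maze.move(dir='south'), : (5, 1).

Using maze.sense(dir='south'), and see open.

Using stack.push(x='south'), : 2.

Using maze.move(dir='south'), : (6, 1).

Then maze.sense(dir='south'), → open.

I try stack.push(x='south'), and get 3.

Now I run maze.move(dir='south'), → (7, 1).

Using maze.sense(dir='south'), yielding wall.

Invoking maze.sense(dir='west'), : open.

Next I call stack.push(x='west'), : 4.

Now I run maze.move(dir='west'), → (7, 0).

Using maze.sense(dir='south'), and see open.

I use stack.push(x='south'), — result: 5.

Using maze.move(dir='south'), giving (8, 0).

I run stack.pop, giving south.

Then maze.move(dir='north'), yielding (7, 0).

Then maze.sense(dir='north'), : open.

Using stack.push(x='north'), — result: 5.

Calling maze.move(dir='north'), yielding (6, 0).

Calling maze.sense(dir='north'), and see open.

I invoke stack.push(x='north'), and observe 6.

Invoking maze.move(dir='north'), and observe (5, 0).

Calling maze.sense(dir='north'), yielding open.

I run stack.push(x='north'), and get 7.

I run maze.move(dir='north'), which returns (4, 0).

Next I call maze.sense(dir='north'), — result: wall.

I try stack.pop, and observe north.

I call maze.move(dir='south'), and observe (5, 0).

Calling stack.pop(), which returns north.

Then maze.move(dir='south'), — result: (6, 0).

Using stack.pop(), and observe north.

I call maze.move(dir='south'), — result: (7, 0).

I run stack.pop, giving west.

I invoke maze.move(dir='east'), and get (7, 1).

I use maze.sense(dir='east'), and get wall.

Then stack.pop(), — result: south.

I run maze.move(dir='north'), yielding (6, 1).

I run maze.sense(dir='east'), → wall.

Invoking stack.pop(), and see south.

I call maze.move(dir='north'), — result: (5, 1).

Next I call maze.sense(dir='east'), yielding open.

Next I call stack.push(x='east'), and observe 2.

Calling maze.move(dir='east'), and observe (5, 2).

I run maze.sense(dir='north'), — result: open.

I call stack.push(x='north'), → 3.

Invoking maze.move(dir='north'), and see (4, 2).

I run maze.sense(dir='north'), and get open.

I call stack.push(x='north'), → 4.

I try maze.move(dir='north'), : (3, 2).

Now I run maze.sense(dir='north'), giving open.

I run stack.push(x='north'), which returns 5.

I invoke maze.move(dir='north'), → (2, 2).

I call maze.sense(dir='north'), : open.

I try stack.push(x='north'), : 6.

Now I run maze.move(dir='north'), → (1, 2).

Using maze.sense(dir='north'), : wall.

Now I run maze.sense(dir='west'), — result: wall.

I call maze.sense(dir='east'), and observe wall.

Using stack.pop, and see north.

I try maze.move(dir='south'), : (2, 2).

I call maze.sense(dir='west'), giving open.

Using stack.push(x='west'), yielding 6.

Calling maze.move(dir='west'), yielding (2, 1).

I call maze.sense(dir='south'), giving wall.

I run maze.sense(dir='west'), which returns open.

Now I run stack.push(x='west'), giving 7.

I try maze.move(dir='west'), → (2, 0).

I invoke maze.sense(dir='north'), — result: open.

Using stack.push(x='north'), and get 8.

Using maze.move(dir='north'), and see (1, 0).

Now I run maze.sense(dir='north'), and get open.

Now I run stack.push(x='north'), and see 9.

Now I run maze.move(dir='north'), — result: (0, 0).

Then maze.sense(dir='east'), and see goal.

I use maze.move(dir='east'), : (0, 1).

Answer: (0, 1)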